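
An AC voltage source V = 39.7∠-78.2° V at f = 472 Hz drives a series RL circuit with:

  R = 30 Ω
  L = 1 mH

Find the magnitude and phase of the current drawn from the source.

Step 1 — Angular frequency: ω = 2π·f = 2π·472 = 2966 rad/s.
Step 2 — Component impedances:
  R: Z = R = 30 Ω
  L: Z = jωL = j·2966·0.001 = 0 + j2.966 Ω
Step 3 — Series combination: Z_total = R + L = 30 + j2.966 Ω = 30.15∠5.6° Ω.
Step 4 — Source phasor: V = 39.7∠-78.2° V = 8.118 - j38.86 V.
Step 5 — Ohm's law: I = V / Z_total = (8.118 - j38.86) / (30 + j2.966) = 0.1412 - j1.309 A.
Step 6 — Convert to polar: |I| = 1.317 A, ∠I = -83.8°.

I = 1.317∠-83.8° A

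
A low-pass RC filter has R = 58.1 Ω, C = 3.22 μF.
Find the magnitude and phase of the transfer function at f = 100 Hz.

Step 1 — Angular frequency: ω = 2π·100 = 628.3 rad/s.
Step 2 — Transfer function: H(jω) = 1/(1 + jωRC).
Step 3 — Denominator: 1 + jωRC = 1 + j·628.3·58.1·3.22e-06 = 1 + j0.1175.
Step 4 — H = 0.9864 - j0.1159.
Step 5 — Magnitude: |H| = 0.9932 (-0.1 dB); phase: φ = -6.7°.

|H| = 0.9932 (-0.1 dB), φ = -6.7°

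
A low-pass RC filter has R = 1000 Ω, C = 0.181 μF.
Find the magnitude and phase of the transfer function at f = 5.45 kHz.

Step 1 — Angular frequency: ω = 2π·5450 = 3.424e+04 rad/s.
Step 2 — Transfer function: H(jω) = 1/(1 + jωRC).
Step 3 — Denominator: 1 + jωRC = 1 + j·3.424e+04·1000·1.81e-07 = 1 + j6.198.
Step 4 — H = 0.02537 - j0.1572.
Step 5 — Magnitude: |H| = 0.1593 (-16.0 dB); phase: φ = -80.8°.

|H| = 0.1593 (-16.0 dB), φ = -80.8°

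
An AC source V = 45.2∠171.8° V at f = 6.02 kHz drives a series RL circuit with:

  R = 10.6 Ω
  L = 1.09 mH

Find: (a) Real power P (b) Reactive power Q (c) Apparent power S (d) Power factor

Step 1 — Angular frequency: ω = 2π·f = 2π·6020 = 3.782e+04 rad/s.
Step 2 — Component impedances:
  R: Z = R = 10.6 Ω
  L: Z = jωL = j·3.782e+04·0.00109 = 0 + j41.23 Ω
Step 3 — Series combination: Z_total = R + L = 10.6 + j41.23 Ω = 42.57∠75.6° Ω.
Step 4 — Source phasor: V = 45.2∠171.8° V = -44.74 + j6.447 V.
Step 5 — Current: I = V / Z = -0.115 + j1.056 A = 1.062∠96.2° A.
Step 6 — Complex power: S = V·I* = 11.95 + j46.48 VA.
Step 7 — Real power: P = Re(S) = 11.95 W.
Step 8 — Reactive power: Q = Im(S) = 46.48 VAR.
Step 9 — Apparent power: |S| = 47.99 VA.
Step 10 — Power factor: PF = P/|S| = 0.249 (lagging).

(a) P = 11.95 W  (b) Q = 46.48 VAR  (c) S = 47.99 VA  (d) PF = 0.249 (lagging)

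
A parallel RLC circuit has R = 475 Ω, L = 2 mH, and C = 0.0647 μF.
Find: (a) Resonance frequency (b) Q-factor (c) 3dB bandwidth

Step 1 — Resonance: ω₀ = 1/√(LC) = 1/√(0.002·6.47e-08) = 8.791e+04 rad/s.
Step 2 — f₀ = ω₀/(2π) = 1.399e+04 Hz.
Step 3 — Parallel Q: Q = R/(ω₀L) = 475/(8.791e+04·0.002) = 2.702.
Step 4 — Bandwidth: Δω = ω₀/Q = 3.254e+04 rad/s; BW = Δω/(2π) = 5179 Hz.

(a) f₀ = 1.399e+04 Hz  (b) Q = 2.702  (c) BW = 5179 Hz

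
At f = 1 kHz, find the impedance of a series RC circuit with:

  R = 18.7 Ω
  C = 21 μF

Step 1 — Angular frequency: ω = 2π·f = 2π·1000 = 6283 rad/s.
Step 2 — Component impedances:
  R: Z = R = 18.7 Ω
  C: Z = 1/(jωC) = -j/(ω·C) = 0 - j7.579 Ω
Step 3 — Series combination: Z_total = R + C = 18.7 - j7.579 Ω = 20.18∠-22.1° Ω.

Z = 18.7 - j7.579 Ω = 20.18∠-22.1° Ω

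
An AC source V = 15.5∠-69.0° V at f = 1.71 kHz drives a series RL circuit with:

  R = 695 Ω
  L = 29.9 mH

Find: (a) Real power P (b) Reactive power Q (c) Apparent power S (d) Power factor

Step 1 — Angular frequency: ω = 2π·f = 2π·1710 = 1.074e+04 rad/s.
Step 2 — Component impedances:
  R: Z = R = 695 Ω
  L: Z = jωL = j·1.074e+04·0.0299 = 0 + j321.3 Ω
Step 3 — Series combination: Z_total = R + L = 695 + j321.3 Ω = 765.7∠24.8° Ω.
Step 4 — Source phasor: V = 15.5∠-69.0° V = 5.555 - j14.47 V.
Step 5 — Current: I = V / Z = -0.001344 - j0.0202 A = 0.02024∠-93.8° A.
Step 6 — Complex power: S = V·I* = 0.2848 + j0.1317 VA.
Step 7 — Real power: P = Re(S) = 0.2848 W.
Step 8 — Reactive power: Q = Im(S) = 0.1317 VAR.
Step 9 — Apparent power: |S| = 0.3138 VA.
Step 10 — Power factor: PF = P/|S| = 0.9077 (lagging).

(a) P = 0.2848 W  (b) Q = 0.1317 VAR  (c) S = 0.3138 VA  (d) PF = 0.9077 (lagging)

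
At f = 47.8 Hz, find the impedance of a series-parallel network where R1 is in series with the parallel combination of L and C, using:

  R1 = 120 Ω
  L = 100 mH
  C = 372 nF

Step 1 — Angular frequency: ω = 2π·f = 2π·47.8 = 300.3 rad/s.
Step 2 — Component impedances:
  R1: Z = R = 120 Ω
  L: Z = jωL = j·300.3·0.1 = 0 + j30.03 Ω
  C: Z = 1/(jωC) = -j/(ω·C) = 0 - j8951 Ω
Step 3 — Parallel branch: L || C = 1/(1/L + 1/C) = 0 + j30.13 Ω.
Step 4 — Series with R1: Z_total = R1 + (L || C) = 120 + j30.13 Ω = 123.7∠14.1° Ω.

Z = 120 + j30.13 Ω = 123.7∠14.1° Ω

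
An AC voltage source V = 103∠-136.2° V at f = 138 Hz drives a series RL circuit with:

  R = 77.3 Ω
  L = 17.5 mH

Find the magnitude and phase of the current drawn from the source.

Step 1 — Angular frequency: ω = 2π·f = 2π·138 = 867.1 rad/s.
Step 2 — Component impedances:
  R: Z = R = 77.3 Ω
  L: Z = jωL = j·867.1·0.0175 = 0 + j15.17 Ω
Step 3 — Series combination: Z_total = R + L = 77.3 + j15.17 Ω = 78.78∠11.1° Ω.
Step 4 — Source phasor: V = 103∠-136.2° V = -74.34 - j71.29 V.
Step 5 — Ohm's law: I = V / Z_total = (-74.34 - j71.29) / (77.3 + j15.17) = -1.1 - j0.7063 A.
Step 6 — Convert to polar: |I| = 1.308 A, ∠I = -147.3°.

I = 1.308∠-147.3° A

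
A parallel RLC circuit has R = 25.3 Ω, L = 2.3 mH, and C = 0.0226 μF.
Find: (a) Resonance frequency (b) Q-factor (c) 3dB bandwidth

Step 1 — Resonance: ω₀ = 1/√(LC) = 1/√(0.0023·2.26e-08) = 1.387e+05 rad/s.
Step 2 — f₀ = ω₀/(2π) = 2.208e+04 Hz.
Step 3 — Parallel Q: Q = R/(ω₀L) = 25.3/(1.387e+05·0.0023) = 0.07931.
Step 4 — Bandwidth: Δω = ω₀/Q = 1.749e+06 rad/s; BW = Δω/(2π) = 2.783e+05 Hz.

(a) f₀ = 2.208e+04 Hz  (b) Q = 0.07931  (c) BW = 2.783e+05 Hz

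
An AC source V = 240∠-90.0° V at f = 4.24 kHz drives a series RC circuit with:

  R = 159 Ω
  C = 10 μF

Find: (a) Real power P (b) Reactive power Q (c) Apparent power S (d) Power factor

Step 1 — Angular frequency: ω = 2π·f = 2π·4240 = 2.664e+04 rad/s.
Step 2 — Component impedances:
  R: Z = R = 159 Ω
  C: Z = 1/(jωC) = -j/(ω·C) = 0 - j3.754 Ω
Step 3 — Series combination: Z_total = R + C = 159 - j3.754 Ω = 159∠-1.4° Ω.
Step 4 — Source phasor: V = 240∠-90.0° V = 0 - j240 V.
Step 5 — Current: I = V / Z = 0.03561 - j1.509 A = 1.509∠-88.6° A.
Step 6 — Complex power: S = V·I* = 362.1 - j8.548 VA.
Step 7 — Real power: P = Re(S) = 362.1 W.
Step 8 — Reactive power: Q = Im(S) = -8.548 VAR.
Step 9 — Apparent power: |S| = 362.2 VA.
Step 10 — Power factor: PF = P/|S| = 0.9997 (leading).

(a) P = 362.1 W  (b) Q = -8.548 VAR  (c) S = 362.2 VA  (d) PF = 0.9997 (leading)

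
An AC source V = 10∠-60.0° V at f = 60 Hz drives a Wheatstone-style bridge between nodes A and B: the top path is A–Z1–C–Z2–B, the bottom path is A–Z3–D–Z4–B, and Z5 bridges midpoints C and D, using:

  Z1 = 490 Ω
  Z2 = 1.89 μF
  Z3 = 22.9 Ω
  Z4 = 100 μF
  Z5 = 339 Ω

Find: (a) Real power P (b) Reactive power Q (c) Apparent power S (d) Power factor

Step 1 — Angular frequency: ω = 2π·f = 2π·60 = 377 rad/s.
Step 2 — Component impedances:
  Z1: Z = R = 490 Ω
  Z2: Z = 1/(jωC) = -j/(ω·C) = 0 - j1403 Ω
  Z3: Z = R = 22.9 Ω
  Z4: Z = 1/(jωC) = -j/(ω·C) = 0 - j26.53 Ω
  Z5: Z = R = 339 Ω
Step 3 — Bridge requires nodal analysis (the Z5 bridge couples midpoints C and D, so the two paths cannot be reduced to a simple series/parallel combination). Setting node B to ground and injecting 1 A at node A, the 3-node admittance system at A, C, D solves to V_A = Z_AB = 22.01 - j26.05 Ω = 34.11∠-49.8° Ω.
Step 4 — Source phasor: V = 10∠-60.0° V = 5 - j8.66 V.
Step 5 — Current: I = V / Z = 0.2886 - j0.0519 A = 0.2932∠-10.2° A.
Step 6 — Complex power: S = V·I* = 1.892 - j2.239 VA.
Step 7 — Real power: P = Re(S) = 1.892 W.
Step 8 — Reactive power: Q = Im(S) = -2.239 VAR.
Step 9 — Apparent power: |S| = 2.932 VA.
Step 10 — Power factor: PF = P/|S| = 0.6454 (leading).

(a) P = 1.892 W  (b) Q = -2.239 VAR  (c) S = 2.932 VA  (d) PF = 0.6454 (leading)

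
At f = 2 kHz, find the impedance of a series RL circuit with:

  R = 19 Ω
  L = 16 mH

Step 1 — Angular frequency: ω = 2π·f = 2π·2000 = 1.257e+04 rad/s.
Step 2 — Component impedances:
  R: Z = R = 19 Ω
  L: Z = jωL = j·1.257e+04·0.016 = 0 + j201.1 Ω
Step 3 — Series combination: Z_total = R + L = 19 + j201.1 Ω = 202∠84.6° Ω.

Z = 19 + j201.1 Ω = 202∠84.6° Ω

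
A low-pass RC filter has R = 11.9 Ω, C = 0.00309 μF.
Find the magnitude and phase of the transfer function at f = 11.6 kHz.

Step 1 — Angular frequency: ω = 2π·1.16e+04 = 7.288e+04 rad/s.
Step 2 — Transfer function: H(jω) = 1/(1 + jωRC).
Step 3 — Denominator: 1 + jωRC = 1 + j·7.288e+04·11.9·3.09e-09 = 1 + j0.00268.
Step 4 — H = 1 - j0.00268.
Step 5 — Magnitude: |H| = 1 (-0.0 dB); phase: φ = -0.2°.

|H| = 1 (-0.0 dB), φ = -0.2°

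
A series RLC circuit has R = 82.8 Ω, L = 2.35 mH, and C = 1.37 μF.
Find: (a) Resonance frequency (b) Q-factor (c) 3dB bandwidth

Step 1 — Resonance condition Im(Z)=0 gives ω₀ = 1/√(LC).
Step 2 — ω₀ = 1/√(0.00235·1.37e-06) = 1.762e+04 rad/s.
Step 3 — f₀ = ω₀/(2π) = 2805 Hz.
Step 4 — Series Q: Q = ω₀L/R = 1.762e+04·0.00235/82.8 = 0.5002.
Step 5 — 3dB bandwidth: Δω = ω₀/Q = 3.523e+04 rad/s; BW = Δω/(2π) = 5608 Hz.

(a) f₀ = 2805 Hz  (b) Q = 0.5002  (c) BW = 5608 Hz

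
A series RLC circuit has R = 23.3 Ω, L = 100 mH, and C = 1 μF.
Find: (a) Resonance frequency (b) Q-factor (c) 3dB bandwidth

Step 1 — Resonance condition Im(Z)=0 gives ω₀ = 1/√(LC).
Step 2 — ω₀ = 1/√(0.1·1e-06) = 3162 rad/s.
Step 3 — f₀ = ω₀/(2π) = 503.3 Hz.
Step 4 — Series Q: Q = ω₀L/R = 3162·0.1/23.3 = 13.57.
Step 5 — 3dB bandwidth: Δω = ω₀/Q = 233 rad/s; BW = Δω/(2π) = 37.08 Hz.

(a) f₀ = 503.3 Hz  (b) Q = 13.57  (c) BW = 37.08 Hz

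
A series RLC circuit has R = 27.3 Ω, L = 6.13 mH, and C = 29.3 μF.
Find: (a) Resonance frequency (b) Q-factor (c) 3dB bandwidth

Step 1 — Resonance: ω₀ = 1/√(LC) = 1/√(0.00613·2.93e-05) = 2360 rad/s.
Step 2 — f₀ = ω₀/(2π) = 375.5 Hz.
Step 3 — Series Q: Q = ω₀L/R = 2360·0.00613/27.3 = 0.5298.
Step 4 — Bandwidth: Δω = ω₀/Q = 4454 rad/s; BW = Δω/(2π) = 708.8 Hz.

(a) f₀ = 375.5 Hz  (b) Q = 0.5298  (c) BW = 708.8 Hz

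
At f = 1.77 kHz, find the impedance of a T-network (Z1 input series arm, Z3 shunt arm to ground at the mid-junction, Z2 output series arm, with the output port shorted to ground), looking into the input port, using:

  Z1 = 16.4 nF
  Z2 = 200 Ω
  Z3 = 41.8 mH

Step 1 — Angular frequency: ω = 2π·f = 2π·1770 = 1.112e+04 rad/s.
Step 2 — Component impedances:
  Z1: Z = 1/(jωC) = -j/(ω·C) = 0 - j5483 Ω
  Z2: Z = R = 200 Ω
  Z3: Z = jωL = j·1.112e+04·0.0418 = 0 + j464.9 Ω
Step 3 — With the output port shorted to ground, the output series arm Z2 runs from the junction to ground; the shunt arm Z3 also runs from the junction to ground. They appear in parallel: Z3 || Z2 = 168.8 + j72.61 Ω.
Step 4 — Series with input arm Z1: Z_in = Z1 + (Z3 || Z2) = 168.8 - j5410 Ω = 5413∠-88.2° Ω.

Z = 168.8 - j5410 Ω = 5413∠-88.2° Ω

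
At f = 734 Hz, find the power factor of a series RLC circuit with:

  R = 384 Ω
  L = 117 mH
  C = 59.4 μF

Step 1 — Angular frequency: ω = 2π·f = 2π·734 = 4612 rad/s.
Step 2 — Component impedances:
  R: Z = R = 384 Ω
  L: Z = jωL = j·4612·0.117 = 0 + j539.6 Ω
  C: Z = 1/(jωC) = -j/(ω·C) = 0 - j3.65 Ω
Step 3 — Series combination: Z_total = R + L + C = 384 + j535.9 Ω = 659.3∠54.4° Ω.
Step 4 — Power factor: PF = cos(φ) = Re(Z)/|Z| = 384/659.3 = 0.5824.
Step 5 — Type: Im(Z) = 535.9 ⇒ lagging (phase φ = 54.4°).

PF = 0.5824 (lagging, φ = 54.4°)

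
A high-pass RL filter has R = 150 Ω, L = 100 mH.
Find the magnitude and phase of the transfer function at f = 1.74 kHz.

Step 1 — Angular frequency: ω = 2π·1740 = 1.093e+04 rad/s.
Step 2 — Transfer function: H(jω) = jωL/(R + jωL).
Step 3 — Numerator jωL = j·1093; denominator R + jωL = 150 + j1093.
Step 4 — H = 0.9815 + j0.1347.
Step 5 — Magnitude: |H| = 0.9907 (-0.1 dB); phase: φ = 7.8°.

|H| = 0.9907 (-0.1 dB), φ = 7.8°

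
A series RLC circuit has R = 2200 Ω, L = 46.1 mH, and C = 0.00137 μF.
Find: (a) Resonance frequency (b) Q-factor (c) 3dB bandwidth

Step 1 — Resonance: ω₀ = 1/√(LC) = 1/√(0.0461·1.37e-09) = 1.258e+05 rad/s.
Step 2 — f₀ = ω₀/(2π) = 2.003e+04 Hz.
Step 3 — Series Q: Q = ω₀L/R = 1.258e+05·0.0461/2200 = 2.637.
Step 4 — Bandwidth: Δω = ω₀/Q = 4.772e+04 rad/s; BW = Δω/(2π) = 7595 Hz.

(a) f₀ = 2.003e+04 Hz  (b) Q = 2.637  (c) BW = 7595 Hz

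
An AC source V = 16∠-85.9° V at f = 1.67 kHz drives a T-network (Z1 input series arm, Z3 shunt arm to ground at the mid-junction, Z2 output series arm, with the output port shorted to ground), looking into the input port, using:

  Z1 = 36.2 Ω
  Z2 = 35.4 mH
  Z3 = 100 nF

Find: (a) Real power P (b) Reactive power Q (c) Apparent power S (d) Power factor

Step 1 — Angular frequency: ω = 2π·f = 2π·1670 = 1.049e+04 rad/s.
Step 2 — Component impedances:
  Z1: Z = R = 36.2 Ω
  Z2: Z = jωL = j·1.049e+04·0.0354 = 0 + j371.4 Ω
  Z3: Z = 1/(jωC) = -j/(ω·C) = 0 - j953 Ω
Step 3 — With the output port shorted to ground, the output series arm Z2 runs from the junction to ground; the shunt arm Z3 also runs from the junction to ground. They appear in parallel: Z3 || Z2 = 0 + j608.7 Ω.
Step 4 — Series with input arm Z1: Z_in = Z1 + (Z3 || Z2) = 36.2 + j608.7 Ω = 609.8∠86.6° Ω.
Step 5 — Source phasor: V = 16∠-85.9° V = 1.144 - j15.96 V.
Step 6 — Current: I = V / Z = -0.02601 - j0.003427 A = 0.02624∠-172.5° A.
Step 7 — Complex power: S = V·I* = 0.02492 + j0.4191 VA.
Step 8 — Real power: P = Re(S) = 0.02492 W.
Step 9 — Reactive power: Q = Im(S) = 0.4191 VAR.
Step 10 — Apparent power: |S| = 0.4198 VA.
Step 11 — Power factor: PF = P/|S| = 0.05937 (lagging).

(a) P = 0.02492 W  (b) Q = 0.4191 VAR  (c) S = 0.4198 VA  (d) PF = 0.05937 (lagging)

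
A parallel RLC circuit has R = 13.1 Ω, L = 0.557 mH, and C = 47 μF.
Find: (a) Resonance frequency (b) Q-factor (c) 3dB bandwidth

Step 1 — Resonance: ω₀ = 1/√(LC) = 1/√(0.000557·4.7e-05) = 6180 rad/s.
Step 2 — f₀ = ω₀/(2π) = 983.7 Hz.
Step 3 — Parallel Q: Q = R/(ω₀L) = 13.1/(6180·0.000557) = 3.805.
Step 4 — Bandwidth: Δω = ω₀/Q = 1624 rad/s; BW = Δω/(2π) = 258.5 Hz.

(a) f₀ = 983.7 Hz  (b) Q = 3.805  (c) BW = 258.5 Hz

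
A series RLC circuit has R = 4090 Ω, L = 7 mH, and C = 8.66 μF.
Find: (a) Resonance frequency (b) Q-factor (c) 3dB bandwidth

Step 1 — Resonance: ω₀ = 1/√(LC) = 1/√(0.007·8.66e-06) = 4062 rad/s.
Step 2 — f₀ = ω₀/(2π) = 646.4 Hz.
Step 3 — Series Q: Q = ω₀L/R = 4062·0.007/4090 = 0.006951.
Step 4 — Bandwidth: Δω = ω₀/Q = 5.843e+05 rad/s; BW = Δω/(2π) = 9.299e+04 Hz.

(a) f₀ = 646.4 Hz  (b) Q = 0.006951  (c) BW = 9.299e+04 Hz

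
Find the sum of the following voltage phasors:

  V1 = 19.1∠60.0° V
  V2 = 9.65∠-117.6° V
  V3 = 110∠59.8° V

Step 1 — Convert each phasor to rectangular form:
  V1 = 19.1·(cos(60.0°) + j·sin(60.0°)) = 9.55 + j16.54 V
  V2 = 9.65·(cos(-117.6°) + j·sin(-117.6°)) = -4.471 - j8.552 V
  V3 = 110·(cos(59.8°) + j·sin(59.8°)) = 55.33 + j95.07 V
Step 2 — Sum components: V_total = 60.41 + j103.1 V.
Step 3 — Convert to polar: |V_total| = 119.5 V, ∠V_total = 59.6°.

V_total = 119.5∠59.6° V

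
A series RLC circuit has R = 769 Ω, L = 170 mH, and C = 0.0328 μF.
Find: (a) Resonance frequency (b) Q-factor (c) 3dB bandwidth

Step 1 — Resonance: ω₀ = 1/√(LC) = 1/√(0.17·3.28e-08) = 1.339e+04 rad/s.
Step 2 — f₀ = ω₀/(2π) = 2131 Hz.
Step 3 — Series Q: Q = ω₀L/R = 1.339e+04·0.17/769 = 2.96.
Step 4 — Bandwidth: Δω = ω₀/Q = 4524 rad/s; BW = Δω/(2π) = 719.9 Hz.

(a) f₀ = 2131 Hz  (b) Q = 2.96  (c) BW = 719.9 Hz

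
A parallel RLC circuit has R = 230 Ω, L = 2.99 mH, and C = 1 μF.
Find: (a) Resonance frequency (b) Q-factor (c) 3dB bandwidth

Step 1 — Resonance: ω₀ = 1/√(LC) = 1/√(0.00299·1e-06) = 1.829e+04 rad/s.
Step 2 — f₀ = ω₀/(2π) = 2911 Hz.
Step 3 — Parallel Q: Q = R/(ω₀L) = 230/(1.829e+04·0.00299) = 4.206.
Step 4 — Bandwidth: Δω = ω₀/Q = 4348 rad/s; BW = Δω/(2π) = 692 Hz.

(a) f₀ = 2911 Hz  (b) Q = 4.206  (c) BW = 692 Hz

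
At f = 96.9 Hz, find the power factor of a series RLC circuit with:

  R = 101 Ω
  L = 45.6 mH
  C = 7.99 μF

Step 1 — Angular frequency: ω = 2π·f = 2π·96.9 = 608.8 rad/s.
Step 2 — Component impedances:
  R: Z = R = 101 Ω
  L: Z = jωL = j·608.8·0.0456 = 0 + j27.76 Ω
  C: Z = 1/(jωC) = -j/(ω·C) = 0 - j205.6 Ω
Step 3 — Series combination: Z_total = R + L + C = 101 - j177.8 Ω = 204.5∠-60.4° Ω.
Step 4 — Power factor: PF = cos(φ) = Re(Z)/|Z| = 101/204.5 = 0.4939.
Step 5 — Type: Im(Z) = -177.8 ⇒ leading (phase φ = -60.4°).

PF = 0.4939 (leading, φ = -60.4°)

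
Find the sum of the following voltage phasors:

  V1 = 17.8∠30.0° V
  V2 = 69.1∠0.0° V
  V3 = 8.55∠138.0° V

Step 1 — Convert each phasor to rectangular form:
  V1 = 17.8·(cos(30.0°) + j·sin(30.0°)) = 15.42 + j8.9 V
  V2 = 69.1·(cos(0.0°) + j·sin(0.0°)) = 69.1 V
  V3 = 8.55·(cos(138.0°) + j·sin(138.0°)) = -6.354 + j5.721 V
Step 2 — Sum components: V_total = 78.16 + j14.62 V.
Step 3 — Convert to polar: |V_total| = 79.52 V, ∠V_total = 10.6°.

V_total = 79.52∠10.6° V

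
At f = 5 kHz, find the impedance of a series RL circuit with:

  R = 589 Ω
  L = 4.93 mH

Step 1 — Angular frequency: ω = 2π·f = 2π·5000 = 3.142e+04 rad/s.
Step 2 — Component impedances:
  R: Z = R = 589 Ω
  L: Z = jωL = j·3.142e+04·0.00493 = 0 + j154.9 Ω
Step 3 — Series combination: Z_total = R + L = 589 + j154.9 Ω = 609∠14.7° Ω.

Z = 589 + j154.9 Ω = 609∠14.7° Ω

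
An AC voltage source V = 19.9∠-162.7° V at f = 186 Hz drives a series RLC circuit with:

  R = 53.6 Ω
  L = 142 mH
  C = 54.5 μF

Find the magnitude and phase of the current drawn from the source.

Step 1 — Angular frequency: ω = 2π·f = 2π·186 = 1169 rad/s.
Step 2 — Component impedances:
  R: Z = R = 53.6 Ω
  L: Z = jωL = j·1169·0.142 = 0 + j166 Ω
  C: Z = 1/(jωC) = -j/(ω·C) = 0 - j15.7 Ω
Step 3 — Series combination: Z_total = R + L + C = 53.6 + j150.3 Ω = 159.5∠70.4° Ω.
Step 4 — Source phasor: V = 19.9∠-162.7° V = -19 - j5.918 V.
Step 5 — Ohm's law: I = V / Z_total = (-19 - j5.918) / (53.6 + j150.3) = -0.07496 + j0.09971 A.
Step 6 — Convert to polar: |I| = 0.1247 A, ∠I = 126.9°.

I = 0.1247∠126.9° A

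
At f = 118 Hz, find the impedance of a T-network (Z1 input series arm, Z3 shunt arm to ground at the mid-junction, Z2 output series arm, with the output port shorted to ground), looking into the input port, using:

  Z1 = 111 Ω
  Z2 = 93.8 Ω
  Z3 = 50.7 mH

Step 1 — Angular frequency: ω = 2π·f = 2π·118 = 741.4 rad/s.
Step 2 — Component impedances:
  Z1: Z = R = 111 Ω
  Z2: Z = R = 93.8 Ω
  Z3: Z = jωL = j·741.4·0.0507 = 0 + j37.59 Ω
Step 3 — With the output port shorted to ground, the output series arm Z2 runs from the junction to ground; the shunt arm Z3 also runs from the junction to ground. They appear in parallel: Z3 || Z2 = 12.98 + j32.39 Ω.
Step 4 — Series with input arm Z1: Z_in = Z1 + (Z3 || Z2) = 124 + j32.39 Ω = 128.1∠14.6° Ω.

Z = 124 + j32.39 Ω = 128.1∠14.6° Ω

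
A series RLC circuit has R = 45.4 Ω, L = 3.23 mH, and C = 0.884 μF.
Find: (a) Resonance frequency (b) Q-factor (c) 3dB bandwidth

Step 1 — Resonance: ω₀ = 1/√(LC) = 1/√(0.00323·8.84e-07) = 1.871e+04 rad/s.
Step 2 — f₀ = ω₀/(2π) = 2978 Hz.
Step 3 — Series Q: Q = ω₀L/R = 1.871e+04·0.00323/45.4 = 1.331.
Step 4 — Bandwidth: Δω = ω₀/Q = 1.406e+04 rad/s; BW = Δω/(2π) = 2237 Hz.

(a) f₀ = 2978 Hz  (b) Q = 1.331  (c) BW = 2237 Hz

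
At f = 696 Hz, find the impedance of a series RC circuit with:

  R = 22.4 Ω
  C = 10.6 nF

Step 1 — Angular frequency: ω = 2π·f = 2π·696 = 4373 rad/s.
Step 2 — Component impedances:
  R: Z = R = 22.4 Ω
  C: Z = 1/(jωC) = -j/(ω·C) = 0 - j2.157e+04 Ω
Step 3 — Series combination: Z_total = R + C = 22.4 - j2.157e+04 Ω = 2.157e+04∠-89.9° Ω.

Z = 22.4 - j2.157e+04 Ω = 2.157e+04∠-89.9° Ω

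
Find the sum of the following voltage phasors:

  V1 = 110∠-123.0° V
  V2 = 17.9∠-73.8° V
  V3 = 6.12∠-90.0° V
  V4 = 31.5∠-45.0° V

Step 1 — Convert each phasor to rectangular form:
  V1 = 110·(cos(-123.0°) + j·sin(-123.0°)) = -59.91 - j92.25 V
  V2 = 17.9·(cos(-73.8°) + j·sin(-73.8°)) = 4.994 - j17.19 V
  V3 = 6.12·(cos(-90.0°) + j·sin(-90.0°)) = 0 - j6.12 V
  V4 = 31.5·(cos(-45.0°) + j·sin(-45.0°)) = 22.27 - j22.27 V
Step 2 — Sum components: V_total = -32.64 - j137.8 V.
Step 3 — Convert to polar: |V_total| = 141.6 V, ∠V_total = -103.3°.

V_total = 141.6∠-103.3° V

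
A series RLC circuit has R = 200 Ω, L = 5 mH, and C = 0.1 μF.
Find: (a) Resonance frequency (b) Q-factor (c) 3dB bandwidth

Step 1 — Resonance condition Im(Z)=0 gives ω₀ = 1/√(LC).
Step 2 — ω₀ = 1/√(0.005·1e-07) = 4.472e+04 rad/s.
Step 3 — f₀ = ω₀/(2π) = 7118 Hz.
Step 4 — Series Q: Q = ω₀L/R = 4.472e+04·0.005/200 = 1.118.
Step 5 — 3dB bandwidth: Δω = ω₀/Q = 4e+04 rad/s; BW = Δω/(2π) = 6366 Hz.

(a) f₀ = 7118 Hz  (b) Q = 1.118  (c) BW = 6366 Hz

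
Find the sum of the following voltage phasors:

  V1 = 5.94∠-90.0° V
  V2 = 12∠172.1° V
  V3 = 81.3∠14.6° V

Step 1 — Convert each phasor to rectangular form:
  V1 = 5.94·(cos(-90.0°) + j·sin(-90.0°)) = 0 - j5.94 V
  V2 = 12·(cos(172.1°) + j·sin(172.1°)) = -11.89 + j1.649 V
  V3 = 81.3·(cos(14.6°) + j·sin(14.6°)) = 78.67 + j20.49 V
Step 2 — Sum components: V_total = 66.79 + j16.2 V.
Step 3 — Convert to polar: |V_total| = 68.73 V, ∠V_total = 13.6°.

V_total = 68.73∠13.6° V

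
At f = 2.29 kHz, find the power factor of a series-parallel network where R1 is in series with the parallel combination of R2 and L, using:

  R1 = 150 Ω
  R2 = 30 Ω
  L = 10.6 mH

Step 1 — Angular frequency: ω = 2π·f = 2π·2290 = 1.439e+04 rad/s.
Step 2 — Component impedances:
  R1: Z = R = 150 Ω
  R2: Z = R = 30 Ω
  L: Z = jωL = j·1.439e+04·0.0106 = 0 + j152.5 Ω
Step 3 — Parallel branch: R2 || L = 1/(1/R2 + 1/L) = 28.88 + j5.681 Ω.
Step 4 — Series with R1: Z_total = R1 + (R2 || L) = 178.9 + j5.681 Ω = 179∠1.8° Ω.
Step 5 — Power factor: PF = cos(φ) = Re(Z)/|Z| = 178.88/178.97 = 0.9995.
Step 6 — Type: Im(Z) = 5.681 ⇒ lagging (phase φ = 1.8°).

PF = 0.9995 (lagging, φ = 1.8°)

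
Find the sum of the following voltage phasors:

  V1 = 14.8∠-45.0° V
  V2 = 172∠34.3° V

Step 1 — Convert each phasor to rectangular form:
  V1 = 14.8·(cos(-45.0°) + j·sin(-45.0°)) = 10.47 - j10.47 V
  V2 = 172·(cos(34.3°) + j·sin(34.3°)) = 142.1 + j96.93 V
Step 2 — Sum components: V_total = 152.6 + j86.46 V.
Step 3 — Convert to polar: |V_total| = 175.4 V, ∠V_total = 29.5°.

V_total = 175.4∠29.5° V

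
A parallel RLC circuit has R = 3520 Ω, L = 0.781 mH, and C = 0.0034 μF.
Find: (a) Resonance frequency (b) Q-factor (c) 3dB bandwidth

Step 1 — Resonance: ω₀ = 1/√(LC) = 1/√(0.000781·3.4e-09) = 6.137e+05 rad/s.
Step 2 — f₀ = ω₀/(2π) = 9.767e+04 Hz.
Step 3 — Parallel Q: Q = R/(ω₀L) = 3520/(6.137e+05·0.000781) = 7.344.
Step 4 — Bandwidth: Δω = ω₀/Q = 8.356e+04 rad/s; BW = Δω/(2π) = 1.33e+04 Hz.

(a) f₀ = 9.767e+04 Hz  (b) Q = 7.344  (c) BW = 1.33e+04 Hz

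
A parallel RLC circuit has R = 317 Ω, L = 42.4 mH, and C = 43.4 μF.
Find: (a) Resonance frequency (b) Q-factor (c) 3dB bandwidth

Step 1 — Resonance: ω₀ = 1/√(LC) = 1/√(0.0424·4.34e-05) = 737.2 rad/s.
Step 2 — f₀ = ω₀/(2π) = 117.3 Hz.
Step 3 — Parallel Q: Q = R/(ω₀L) = 317/(737.2·0.0424) = 10.14.
Step 4 — Bandwidth: Δω = ω₀/Q = 72.69 rad/s; BW = Δω/(2π) = 11.57 Hz.

(a) f₀ = 117.3 Hz  (b) Q = 10.14  (c) BW = 11.57 Hz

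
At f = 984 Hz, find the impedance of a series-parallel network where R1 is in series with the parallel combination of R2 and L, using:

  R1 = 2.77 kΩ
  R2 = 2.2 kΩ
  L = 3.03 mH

Step 1 — Angular frequency: ω = 2π·f = 2π·984 = 6183 rad/s.
Step 2 — Component impedances:
  R1: Z = R = 2770 Ω
  R2: Z = R = 2200 Ω
  L: Z = jωL = j·6183·0.00303 = 0 + j18.73 Ω
Step 3 — Parallel branch: R2 || L = 1/(1/R2 + 1/L) = 0.1595 + j18.73 Ω.
Step 4 — Series with R1: Z_total = R1 + (R2 || L) = 2770 + j18.73 Ω = 2770∠0.4° Ω.

Z = 2770 + j18.73 Ω = 2770∠0.4° Ω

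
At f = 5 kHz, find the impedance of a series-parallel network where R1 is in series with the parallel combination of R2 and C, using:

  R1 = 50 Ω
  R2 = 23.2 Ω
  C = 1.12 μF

Step 1 — Angular frequency: ω = 2π·f = 2π·5000 = 3.142e+04 rad/s.
Step 2 — Component impedances:
  R1: Z = R = 50 Ω
  R2: Z = R = 23.2 Ω
  C: Z = 1/(jωC) = -j/(ω·C) = 0 - j28.42 Ω
Step 3 — Parallel branch: R2 || C = 1/(1/R2 + 1/C) = 13.92 - j11.37 Ω.
Step 4 — Series with R1: Z_total = R1 + (R2 || C) = 63.92 - j11.37 Ω = 64.92∠-10.1° Ω.

Z = 63.92 - j11.37 Ω = 64.92∠-10.1° Ω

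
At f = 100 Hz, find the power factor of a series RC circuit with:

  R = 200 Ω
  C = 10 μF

Step 1 — Angular frequency: ω = 2π·f = 2π·100 = 628.3 rad/s.
Step 2 — Component impedances:
  R: Z = R = 200 Ω
  C: Z = 1/(jωC) = -j/(ω·C) = 0 - j159.2 Ω
Step 3 — Series combination: Z_total = R + C = 200 - j159.2 Ω = 255.6∠-38.5° Ω.
Step 4 — Power factor: PF = cos(φ) = Re(Z)/|Z| = 200/255.6 = 0.7825.
Step 5 — Type: Im(Z) = -159.2 ⇒ leading (phase φ = -38.5°).

PF = 0.7825 (leading, φ = -38.5°)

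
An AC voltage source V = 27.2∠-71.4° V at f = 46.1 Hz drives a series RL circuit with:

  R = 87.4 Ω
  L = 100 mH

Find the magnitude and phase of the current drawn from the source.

Step 1 — Angular frequency: ω = 2π·f = 2π·46.1 = 289.7 rad/s.
Step 2 — Component impedances:
  R: Z = R = 87.4 Ω
  L: Z = jωL = j·289.7·0.1 = 0 + j28.97 Ω
Step 3 — Series combination: Z_total = R + L = 87.4 + j28.97 Ω = 92.07∠18.3° Ω.
Step 4 — Source phasor: V = 27.2∠-71.4° V = 8.676 - j25.78 V.
Step 5 — Ohm's law: I = V / Z_total = (8.676 - j25.78) / (87.4 + j28.97) = 0.001362 - j0.2954 A.
Step 6 — Convert to polar: |I| = 0.2954 A, ∠I = -89.7°.

I = 0.2954∠-89.7° A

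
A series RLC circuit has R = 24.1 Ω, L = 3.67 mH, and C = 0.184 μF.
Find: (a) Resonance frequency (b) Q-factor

Step 1 — Resonance condition Im(Z)=0 gives ω₀ = 1/√(LC).
Step 2 — ω₀ = 1/√(0.00367·1.84e-07) = 3.848e+04 rad/s.
Step 3 — f₀ = ω₀/(2π) = 6125 Hz.
Step 4 — Series Q: Q = ω₀L/R = 3.848e+04·0.00367/24.1 = 5.86.

(a) f₀ = 6125 Hz  (b) Q = 5.86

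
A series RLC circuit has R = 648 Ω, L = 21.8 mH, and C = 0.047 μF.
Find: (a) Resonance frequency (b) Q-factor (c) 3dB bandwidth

Step 1 — Resonance: ω₀ = 1/√(LC) = 1/√(0.0218·4.7e-08) = 3.124e+04 rad/s.
Step 2 — f₀ = ω₀/(2π) = 4972 Hz.
Step 3 — Series Q: Q = ω₀L/R = 3.124e+04·0.0218/648 = 1.051.
Step 4 — Bandwidth: Δω = ω₀/Q = 2.972e+04 rad/s; BW = Δω/(2π) = 4731 Hz.

(a) f₀ = 4972 Hz  (b) Q = 1.051  (c) BW = 4731 Hz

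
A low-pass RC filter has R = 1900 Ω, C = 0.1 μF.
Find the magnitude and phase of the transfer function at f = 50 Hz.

Step 1 — Angular frequency: ω = 2π·50 = 314.2 rad/s.
Step 2 — Transfer function: H(jω) = 1/(1 + jωRC).
Step 3 — Denominator: 1 + jωRC = 1 + j·314.2·1900·1e-07 = 1 + j0.05969.
Step 4 — H = 0.9964 - j0.05948.
Step 5 — Magnitude: |H| = 0.9982 (-0.0 dB); phase: φ = -3.4°.

|H| = 0.9982 (-0.0 dB), φ = -3.4°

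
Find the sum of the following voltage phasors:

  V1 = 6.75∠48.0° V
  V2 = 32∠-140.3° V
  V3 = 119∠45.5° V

Step 1 — Convert each phasor to rectangular form:
  V1 = 6.75·(cos(48.0°) + j·sin(48.0°)) = 4.517 + j5.016 V
  V2 = 32·(cos(-140.3°) + j·sin(-140.3°)) = -24.62 - j20.44 V
  V3 = 119·(cos(45.5°) + j·sin(45.5°)) = 83.41 + j84.88 V
Step 2 — Sum components: V_total = 63.3 + j69.45 V.
Step 3 — Convert to polar: |V_total| = 93.97 V, ∠V_total = 47.7°.

V_total = 93.97∠47.7° V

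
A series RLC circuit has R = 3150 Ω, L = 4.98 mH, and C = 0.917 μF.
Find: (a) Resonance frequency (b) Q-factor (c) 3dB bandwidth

Step 1 — Resonance condition Im(Z)=0 gives ω₀ = 1/√(LC).
Step 2 — ω₀ = 1/√(0.00498·9.17e-07) = 1.48e+04 rad/s.
Step 3 — f₀ = ω₀/(2π) = 2355 Hz.
Step 4 — Series Q: Q = ω₀L/R = 1.48e+04·0.00498/3150 = 0.02339.
Step 5 — 3dB bandwidth: Δω = ω₀/Q = 6.325e+05 rad/s; BW = Δω/(2π) = 1.007e+05 Hz.

(a) f₀ = 2355 Hz  (b) Q = 0.02339  (c) BW = 1.007e+05 Hz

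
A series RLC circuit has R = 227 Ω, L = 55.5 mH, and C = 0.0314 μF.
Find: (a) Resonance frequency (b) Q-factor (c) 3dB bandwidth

Step 1 — Resonance: ω₀ = 1/√(LC) = 1/√(0.0555·3.14e-08) = 2.395e+04 rad/s.
Step 2 — f₀ = ω₀/(2π) = 3812 Hz.
Step 3 — Series Q: Q = ω₀L/R = 2.395e+04·0.0555/227 = 5.857.
Step 4 — Bandwidth: Δω = ω₀/Q = 4090 rad/s; BW = Δω/(2π) = 651 Hz.

(a) f₀ = 3812 Hz  (b) Q = 5.857  (c) BW = 651 Hz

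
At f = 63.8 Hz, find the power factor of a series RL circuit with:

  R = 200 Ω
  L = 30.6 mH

Step 1 — Angular frequency: ω = 2π·f = 2π·63.8 = 400.9 rad/s.
Step 2 — Component impedances:
  R: Z = R = 200 Ω
  L: Z = jωL = j·400.9·0.0306 = 0 + j12.27 Ω
Step 3 — Series combination: Z_total = R + L = 200 + j12.27 Ω = 200.4∠3.5° Ω.
Step 4 — Power factor: PF = cos(φ) = Re(Z)/|Z| = 200/200.38 = 0.9981.
Step 5 — Type: Im(Z) = 12.27 ⇒ lagging (phase φ = 3.5°).

PF = 0.9981 (lagging, φ = 3.5°)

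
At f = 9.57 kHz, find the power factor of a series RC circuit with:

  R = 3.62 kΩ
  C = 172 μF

Step 1 — Angular frequency: ω = 2π·f = 2π·9570 = 6.013e+04 rad/s.
Step 2 — Component impedances:
  R: Z = R = 3620 Ω
  C: Z = 1/(jωC) = -j/(ω·C) = 0 - j0.09669 Ω
Step 3 — Series combination: Z_total = R + C = 3620 - j0.09669 Ω = 3620∠-0.0° Ω.
Step 4 — Power factor: PF = cos(φ) = Re(Z)/|Z| = 3620/3620 = 1.
Step 5 — Type: Im(Z) = -0.09669 ⇒ leading (phase φ = -0.0°).

PF = 1 (leading, φ = -0.0°)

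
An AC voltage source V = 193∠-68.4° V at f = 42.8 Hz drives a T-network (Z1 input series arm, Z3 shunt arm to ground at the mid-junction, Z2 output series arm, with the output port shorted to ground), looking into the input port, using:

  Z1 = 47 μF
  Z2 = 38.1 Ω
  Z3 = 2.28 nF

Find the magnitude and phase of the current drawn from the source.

Step 1 — Angular frequency: ω = 2π·f = 2π·42.8 = 268.9 rad/s.
Step 2 — Component impedances:
  Z1: Z = 1/(jωC) = -j/(ω·C) = 0 - j79.12 Ω
  Z2: Z = R = 38.1 Ω
  Z3: Z = 1/(jωC) = -j/(ω·C) = 0 - j1.631e+06 Ω
Step 3 — With the output port shorted to ground, the output series arm Z2 runs from the junction to ground; the shunt arm Z3 also runs from the junction to ground. They appear in parallel: Z3 || Z2 = 38.1 - j0.00089 Ω.
Step 4 — Series with input arm Z1: Z_in = Z1 + (Z3 || Z2) = 38.1 - j79.12 Ω = 87.82∠-64.3° Ω.
Step 5 — Source phasor: V = 193∠-68.4° V = 71.05 - j179.4 V.
Step 6 — Ohm's law: I = V / Z_total = (71.05 - j179.4) / (38.1 - j79.12) = 2.192 - j0.1576 A.
Step 7 — Convert to polar: |I| = 2.198 A, ∠I = -4.1°.

I = 2.198∠-4.1° A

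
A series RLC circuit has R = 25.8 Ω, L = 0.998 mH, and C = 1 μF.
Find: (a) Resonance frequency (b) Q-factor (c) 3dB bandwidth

Step 1 — Resonance condition Im(Z)=0 gives ω₀ = 1/√(LC).
Step 2 — ω₀ = 1/√(0.000998·1e-06) = 3.165e+04 rad/s.
Step 3 — f₀ = ω₀/(2π) = 5038 Hz.
Step 4 — Series Q: Q = ω₀L/R = 3.165e+04·0.000998/25.8 = 1.224.
Step 5 — 3dB bandwidth: Δω = ω₀/Q = 2.585e+04 rad/s; BW = Δω/(2π) = 4114 Hz.

(a) f₀ = 5038 Hz  (b) Q = 1.224  (c) BW = 4114 Hz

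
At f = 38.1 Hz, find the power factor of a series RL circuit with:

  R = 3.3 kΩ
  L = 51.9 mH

Step 1 — Angular frequency: ω = 2π·f = 2π·38.1 = 239.4 rad/s.
Step 2 — Component impedances:
  R: Z = R = 3300 Ω
  L: Z = jωL = j·239.4·0.0519 = 0 + j12.42 Ω
Step 3 — Series combination: Z_total = R + L = 3300 + j12.42 Ω = 3300∠0.2° Ω.
Step 4 — Power factor: PF = cos(φ) = Re(Z)/|Z| = 3300/3300 = 1.
Step 5 — Type: Im(Z) = 12.42 ⇒ lagging (phase φ = 0.2°).

PF = 1 (lagging, φ = 0.2°)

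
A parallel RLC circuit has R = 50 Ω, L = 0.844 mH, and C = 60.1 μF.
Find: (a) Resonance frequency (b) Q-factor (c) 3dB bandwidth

Step 1 — Resonance: ω₀ = 1/√(LC) = 1/√(0.000844·6.01e-05) = 4440 rad/s.
Step 2 — f₀ = ω₀/(2π) = 706.7 Hz.
Step 3 — Parallel Q: Q = R/(ω₀L) = 50/(4440·0.000844) = 13.34.
Step 4 — Bandwidth: Δω = ω₀/Q = 332.8 rad/s; BW = Δω/(2π) = 52.96 Hz.

(a) f₀ = 706.7 Hz  (b) Q = 13.34  (c) BW = 52.96 Hz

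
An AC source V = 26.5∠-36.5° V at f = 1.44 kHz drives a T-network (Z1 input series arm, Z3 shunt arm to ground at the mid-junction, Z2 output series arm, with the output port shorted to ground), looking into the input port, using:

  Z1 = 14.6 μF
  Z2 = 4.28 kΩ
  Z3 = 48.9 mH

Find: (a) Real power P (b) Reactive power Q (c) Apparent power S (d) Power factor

Step 1 — Angular frequency: ω = 2π·f = 2π·1440 = 9048 rad/s.
Step 2 — Component impedances:
  Z1: Z = 1/(jωC) = -j/(ω·C) = 0 - j7.57 Ω
  Z2: Z = R = 4280 Ω
  Z3: Z = jωL = j·9048·0.0489 = 0 + j442.4 Ω
Step 3 — With the output port shorted to ground, the output series arm Z2 runs from the junction to ground; the shunt arm Z3 also runs from the junction to ground. They appear in parallel: Z3 || Z2 = 45.25 + j437.8 Ω.
Step 4 — Series with input arm Z1: Z_in = Z1 + (Z3 || Z2) = 45.25 + j430.2 Ω = 432.6∠84.0° Ω.
Step 5 — Source phasor: V = 26.5∠-36.5° V = 21.3 - j15.76 V.
Step 6 — Current: I = V / Z = -0.03109 - j0.05279 A = 0.06126∠-120.5° A.
Step 7 — Complex power: S = V·I* = 0.1698 + j1.615 VA.
Step 8 — Real power: P = Re(S) = 0.1698 W.
Step 9 — Reactive power: Q = Im(S) = 1.615 VAR.
Step 10 — Apparent power: |S| = 1.623 VA.
Step 11 — Power factor: PF = P/|S| = 0.1046 (lagging).

(a) P = 0.1698 W  (b) Q = 1.615 VAR  (c) S = 1.623 VA  (d) PF = 0.1046 (lagging)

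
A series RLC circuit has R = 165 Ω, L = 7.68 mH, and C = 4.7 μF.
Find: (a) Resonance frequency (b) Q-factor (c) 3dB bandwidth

Step 1 — Resonance: ω₀ = 1/√(LC) = 1/√(0.00768·4.7e-06) = 5263 rad/s.
Step 2 — f₀ = ω₀/(2π) = 837.7 Hz.
Step 3 — Series Q: Q = ω₀L/R = 5263·0.00768/165 = 0.245.
Step 4 — Bandwidth: Δω = ω₀/Q = 2.148e+04 rad/s; BW = Δω/(2π) = 3419 Hz.

(a) f₀ = 837.7 Hz  (b) Q = 0.245  (c) BW = 3419 Hz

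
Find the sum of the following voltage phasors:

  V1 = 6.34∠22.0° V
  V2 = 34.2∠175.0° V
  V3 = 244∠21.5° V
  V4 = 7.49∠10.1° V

Step 1 — Convert each phasor to rectangular form:
  V1 = 6.34·(cos(22.0°) + j·sin(22.0°)) = 5.878 + j2.375 V
  V2 = 34.2·(cos(175.0°) + j·sin(175.0°)) = -34.07 + j2.981 V
  V3 = 244·(cos(21.5°) + j·sin(21.5°)) = 227 + j89.43 V
  V4 = 7.49·(cos(10.1°) + j·sin(10.1°)) = 7.374 + j1.313 V
Step 2 — Sum components: V_total = 206.2 + j96.1 V.
Step 3 — Convert to polar: |V_total| = 227.5 V, ∠V_total = 25.0°.

V_total = 227.5∠25.0° V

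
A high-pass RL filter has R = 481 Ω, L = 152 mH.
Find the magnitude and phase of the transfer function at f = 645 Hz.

Step 1 — Angular frequency: ω = 2π·645 = 4053 rad/s.
Step 2 — Transfer function: H(jω) = jωL/(R + jωL).
Step 3 — Numerator jωL = j·616; denominator R + jωL = 481 + j616.
Step 4 — H = 0.6212 + j0.4851.
Step 5 — Magnitude: |H| = 0.7882 (-2.1 dB); phase: φ = 38.0°.

|H| = 0.7882 (-2.1 dB), φ = 38.0°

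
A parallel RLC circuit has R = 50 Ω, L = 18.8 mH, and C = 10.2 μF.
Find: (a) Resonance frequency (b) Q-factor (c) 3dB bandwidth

Step 1 — Resonance: ω₀ = 1/√(LC) = 1/√(0.0188·1.02e-05) = 2284 rad/s.
Step 2 — f₀ = ω₀/(2π) = 363.4 Hz.
Step 3 — Parallel Q: Q = R/(ω₀L) = 50/(2284·0.0188) = 1.165.
Step 4 — Bandwidth: Δω = ω₀/Q = 1961 rad/s; BW = Δω/(2π) = 312.1 Hz.

(a) f₀ = 363.4 Hz  (b) Q = 1.165  (c) BW = 312.1 Hz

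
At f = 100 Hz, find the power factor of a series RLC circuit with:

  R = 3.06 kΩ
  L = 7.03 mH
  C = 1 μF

Step 1 — Angular frequency: ω = 2π·f = 2π·100 = 628.3 rad/s.
Step 2 — Component impedances:
  R: Z = R = 3060 Ω
  L: Z = jωL = j·628.3·0.00703 = 0 + j4.417 Ω
  C: Z = 1/(jωC) = -j/(ω·C) = 0 - j1592 Ω
Step 3 — Series combination: Z_total = R + L + C = 3060 - j1587 Ω = 3447∠-27.4° Ω.
Step 4 — Power factor: PF = cos(φ) = Re(Z)/|Z| = 3060/3447 = 0.8877.
Step 5 — Type: Im(Z) = -1587 ⇒ leading (phase φ = -27.4°).

PF = 0.8877 (leading, φ = -27.4°)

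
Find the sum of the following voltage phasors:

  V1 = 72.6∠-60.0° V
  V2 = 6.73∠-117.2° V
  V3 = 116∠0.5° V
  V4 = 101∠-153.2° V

Step 1 — Convert each phasor to rectangular form:
  V1 = 72.6·(cos(-60.0°) + j·sin(-60.0°)) = 36.3 - j62.87 V
  V2 = 6.73·(cos(-117.2°) + j·sin(-117.2°)) = -3.076 - j5.986 V
  V3 = 116·(cos(0.5°) + j·sin(0.5°)) = 116 + j1.012 V
  V4 = 101·(cos(-153.2°) + j·sin(-153.2°)) = -90.15 - j45.54 V
Step 2 — Sum components: V_total = 59.07 - j113.4 V.
Step 3 — Convert to polar: |V_total| = 127.8 V, ∠V_total = -62.5°.

V_total = 127.8∠-62.5° V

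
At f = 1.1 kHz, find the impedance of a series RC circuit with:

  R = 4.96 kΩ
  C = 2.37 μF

Step 1 — Angular frequency: ω = 2π·f = 2π·1100 = 6912 rad/s.
Step 2 — Component impedances:
  R: Z = R = 4960 Ω
  C: Z = 1/(jωC) = -j/(ω·C) = 0 - j61.05 Ω
Step 3 — Series combination: Z_total = R + C = 4960 - j61.05 Ω = 4960∠-0.7° Ω.

Z = 4960 - j61.05 Ω = 4960∠-0.7° Ω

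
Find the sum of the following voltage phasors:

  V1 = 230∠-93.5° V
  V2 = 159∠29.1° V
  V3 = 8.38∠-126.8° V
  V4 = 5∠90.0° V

Step 1 — Convert each phasor to rectangular form:
  V1 = 230·(cos(-93.5°) + j·sin(-93.5°)) = -14.04 - j229.6 V
  V2 = 159·(cos(29.1°) + j·sin(29.1°)) = 138.9 + j77.33 V
  V3 = 8.38·(cos(-126.8°) + j·sin(-126.8°)) = -5.02 - j6.71 V
  V4 = 5·(cos(90.0°) + j·sin(90.0°)) = 0 + j5 V
Step 2 — Sum components: V_total = 119.9 - j154 V.
Step 3 — Convert to polar: |V_total| = 195.1 V, ∠V_total = -52.1°.

V_total = 195.1∠-52.1° V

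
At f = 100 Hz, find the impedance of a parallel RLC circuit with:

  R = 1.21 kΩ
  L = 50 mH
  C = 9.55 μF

Step 1 — Angular frequency: ω = 2π·f = 2π·100 = 628.3 rad/s.
Step 2 — Component impedances:
  R: Z = R = 1210 Ω
  L: Z = jωL = j·628.3·0.05 = 0 + j31.42 Ω
  C: Z = 1/(jωC) = -j/(ω·C) = 0 - j166.7 Ω
Step 3 — Parallel combination: 1/Z_total = 1/R + 1/L + 1/C; Z_total = 1.237 + j38.67 Ω = 38.69∠88.2° Ω.

Z = 1.237 + j38.67 Ω = 38.69∠88.2° Ω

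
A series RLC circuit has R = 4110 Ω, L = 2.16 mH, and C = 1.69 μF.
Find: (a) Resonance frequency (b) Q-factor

Step 1 — Resonance condition Im(Z)=0 gives ω₀ = 1/√(LC).
Step 2 — ω₀ = 1/√(0.00216·1.69e-06) = 1.655e+04 rad/s.
Step 3 — f₀ = ω₀/(2π) = 2634 Hz.
Step 4 — Series Q: Q = ω₀L/R = 1.655e+04·0.00216/4110 = 0.008698.

(a) f₀ = 2634 Hz  (b) Q = 0.008698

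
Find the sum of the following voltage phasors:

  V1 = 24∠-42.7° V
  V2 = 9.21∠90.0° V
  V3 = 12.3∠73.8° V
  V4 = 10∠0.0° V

Step 1 — Convert each phasor to rectangular form:
  V1 = 24·(cos(-42.7°) + j·sin(-42.7°)) = 17.64 - j16.28 V
  V2 = 9.21·(cos(90.0°) + j·sin(90.0°)) = 0 + j9.21 V
  V3 = 12.3·(cos(73.8°) + j·sin(73.8°)) = 3.432 + j11.81 V
  V4 = 10·(cos(0.0°) + j·sin(0.0°)) = 10 V
Step 2 — Sum components: V_total = 31.07 + j4.746 V.
Step 3 — Convert to polar: |V_total| = 31.43 V, ∠V_total = 8.7°.

V_total = 31.43∠8.7° V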